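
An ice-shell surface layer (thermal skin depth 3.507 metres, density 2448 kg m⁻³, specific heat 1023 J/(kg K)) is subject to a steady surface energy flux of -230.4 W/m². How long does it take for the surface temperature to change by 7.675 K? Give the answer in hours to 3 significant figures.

Areal heat capacity C = ρ c_p D = 2448 × 1023 × 3.507 = 8.78×10^6 J m⁻² K⁻¹.
Time required: Δt = C ΔT / F = 8.78×10^6 × -7.675 / -230.4 = 2.93×10^5 s.
In hours: 2.93×10^5 s / (3600 s/hour) = 81.3 hours.

81.3 hours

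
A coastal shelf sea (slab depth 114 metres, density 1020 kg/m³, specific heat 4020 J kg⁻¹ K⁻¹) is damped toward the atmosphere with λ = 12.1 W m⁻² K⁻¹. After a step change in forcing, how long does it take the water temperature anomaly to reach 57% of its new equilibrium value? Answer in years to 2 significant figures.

1.0 years

Areal heat capacity C = ρ c_p D = 1020 × 4020 × 114 = 4.67×10^8 J m⁻² K⁻¹.
τ = C / λ = 4.67×10^8 / 12.1 = 3.86×10^7 s.
Fraction reached: 1 − e^(−t/τ) = 0.57 ⇒ t = −τ ln(1 − 0.57) = τ × 0.844.
t = 3.26×10^7 s = 1.03 years.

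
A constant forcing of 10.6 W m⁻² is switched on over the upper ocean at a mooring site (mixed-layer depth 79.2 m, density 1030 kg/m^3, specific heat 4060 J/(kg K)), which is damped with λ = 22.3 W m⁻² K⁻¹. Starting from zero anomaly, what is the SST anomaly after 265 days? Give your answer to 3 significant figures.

Areal heat capacity C = ρ c_p D = 1030 × 4060 × 79.2 = 3.31×10^8 J/(m²·K).
τ = C / λ = 3.31×10^8 / 22.3 = 1.49×10^7 s.
Equilibrium anomaly ΔT_eq = F / λ = 10.6 / 22.3 = 0.475 K.
t = 265 days = 2.29×10^7 s, so t/τ = 1.54.
ΔT(t) = ΔT_eq (1 − e^(−t/τ)) = 0.475 × (1 − e^−1.54) = 0.374 K.

0.374 K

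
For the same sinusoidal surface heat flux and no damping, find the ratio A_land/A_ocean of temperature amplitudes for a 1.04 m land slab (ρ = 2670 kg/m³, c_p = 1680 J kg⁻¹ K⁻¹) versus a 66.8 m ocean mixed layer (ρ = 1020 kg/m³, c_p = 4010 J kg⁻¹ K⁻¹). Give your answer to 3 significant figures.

C_ocean = 1020 × 4010 × 66.8 = 2.73×10^8 J/(m²·K).
C_land = 2670 × 1680 × 1.04 = 4.67×10^6 J/(m²·K).
Undamped amplitude ∝ 1/C, so A_land/A_ocean = C_ocean/C_land = 58.6.

58.6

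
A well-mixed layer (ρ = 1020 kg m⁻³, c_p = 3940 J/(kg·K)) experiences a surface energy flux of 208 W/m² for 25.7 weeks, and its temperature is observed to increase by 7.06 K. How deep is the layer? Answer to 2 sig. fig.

Heat input Q = F Δt = 208 × 1.55×10^7 s = 3.23×10^9 J/m².
Required areal heat capacity C = Q / ΔT = 4.58×10^8 J/(m²·K).
Depth D = C / (ρ c_p) = 4.58×10^8 / (1020 × 3940) = 114 m.

110 m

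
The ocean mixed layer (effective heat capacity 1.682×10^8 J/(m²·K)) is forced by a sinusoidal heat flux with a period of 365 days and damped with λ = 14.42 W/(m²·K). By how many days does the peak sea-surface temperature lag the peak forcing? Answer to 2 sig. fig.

Areal heat capacity C = 1.682×10^8 J/(m²·K) (given).
ω = 2π / 3.15×10^7 s = 1.99×10^-7 s⁻¹.
Phase lag φ = arctan(Cω/λ) = arctan(33.5/14.42) = 1.16 rad.
Time lag = φ / ω = 1.16 / 1.99×10^-7 = 5.84×10^6 s = 67.6 days.

68 days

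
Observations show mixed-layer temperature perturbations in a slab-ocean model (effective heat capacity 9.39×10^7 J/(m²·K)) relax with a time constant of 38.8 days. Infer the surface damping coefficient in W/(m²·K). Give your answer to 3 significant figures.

28.0

Areal heat capacity C = 9.39×10^7 J/(m²·K) (given).
τ = 38.8 days = 3.35×10^6 s.
λ = C / τ = 9.39×10^7 / 3.35×10^6 = 28.0 W/(m²·K).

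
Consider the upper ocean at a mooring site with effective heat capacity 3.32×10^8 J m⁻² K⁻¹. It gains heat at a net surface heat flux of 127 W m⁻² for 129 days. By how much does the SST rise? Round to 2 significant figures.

4.3 K

Areal heat capacity C = 3.32×10^8 J m⁻² K⁻¹ (given).
Net heat input Q = F Δt = 127 × (129 days × 86400 s/day) = 1.42×10^9 J/m².
ΔT = Q / C = 1.42×10^9 / 3.32×10^8 = 4.26 K.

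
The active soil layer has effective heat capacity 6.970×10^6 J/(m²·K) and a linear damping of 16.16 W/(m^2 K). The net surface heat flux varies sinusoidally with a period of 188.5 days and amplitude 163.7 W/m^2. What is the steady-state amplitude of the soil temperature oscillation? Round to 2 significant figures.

10 K

Areal heat capacity C = 6.970×10^6 J/(m²·K) (given).
Angular frequency ω = 2π / T = 2π / 1.63×10^7 s = 3.86×10^-7 s⁻¹.
√((Cω)² + λ²) = √((2.69)² + 16.16²) = 16.4 W/(m²·K).
Amplitude A = F₀ / √((Cω)²+λ²) = 163.7 / 16.4 = 9.99 K.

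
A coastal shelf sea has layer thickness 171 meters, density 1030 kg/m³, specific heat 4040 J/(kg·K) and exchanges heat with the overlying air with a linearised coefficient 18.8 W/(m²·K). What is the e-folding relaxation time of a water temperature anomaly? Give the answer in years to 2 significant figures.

1.2 years

Areal heat capacity C = ρ c_p D = 1030 × 4040 × 171 = 7.12×10^8 J m⁻² K⁻¹.
Relaxation time τ = C / λ = 7.12×10^8 / 18.8 = 3.78×10^7 s.
In years: 3.78×10^7 s / (3.156×10^7 s/year) = 1.20 years.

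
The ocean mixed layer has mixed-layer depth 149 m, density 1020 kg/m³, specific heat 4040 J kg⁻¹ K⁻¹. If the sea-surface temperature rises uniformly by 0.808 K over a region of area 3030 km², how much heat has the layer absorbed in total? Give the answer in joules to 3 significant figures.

Areal heat capacity C = ρ c_p D = 1020 × 4040 × 149 = 6.14×10^8 J m⁻² K⁻¹.
Heat per unit area: q = C ΔT = 6.14×10^8 × 0.808 = 4.96×10^8 J/m².
Total heat: Q = q × A = 4.96×10^8 × (3030 × 10⁶ m²) = 1.50×10^18 J.

1.50×10^18 J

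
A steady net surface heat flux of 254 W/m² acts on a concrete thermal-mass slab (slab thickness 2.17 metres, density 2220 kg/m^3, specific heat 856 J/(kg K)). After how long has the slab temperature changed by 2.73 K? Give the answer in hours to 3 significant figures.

Areal heat capacity C = ρ c_p D = 2220 × 856 × 2.17 = 4.12×10^6 J m⁻² K⁻¹.
Time required: Δt = C ΔT / F = 4.12×10^6 × 2.73 / 254 = 44300 s.
In hours: 44300 s / (3600 s/hour) = 12.3 hours.

12.3 hours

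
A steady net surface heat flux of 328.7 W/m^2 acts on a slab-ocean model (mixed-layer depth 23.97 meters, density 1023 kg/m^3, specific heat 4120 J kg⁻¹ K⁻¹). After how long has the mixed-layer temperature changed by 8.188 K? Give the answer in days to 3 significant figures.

29.1 days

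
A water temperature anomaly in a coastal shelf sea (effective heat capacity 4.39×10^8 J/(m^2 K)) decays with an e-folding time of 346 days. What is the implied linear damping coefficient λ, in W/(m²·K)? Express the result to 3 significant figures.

Areal heat capacity C = 4.39×10^8 J/(m^2 K) (given).
τ = 346 days = 2.99×10^7 s.
λ = C / τ = 4.39×10^8 / 2.99×10^7 = 14.7 W/(m²·K).

14.7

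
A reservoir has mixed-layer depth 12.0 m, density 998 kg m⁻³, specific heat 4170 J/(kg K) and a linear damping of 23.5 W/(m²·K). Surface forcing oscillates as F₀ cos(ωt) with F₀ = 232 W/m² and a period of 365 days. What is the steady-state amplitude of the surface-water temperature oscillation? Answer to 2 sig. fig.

9.1 K

Areal heat capacity C = ρ c_p D = 998 × 4170 × 12.0 = 4.99×10^7 J/(m^2 K).
Angular frequency ω = 2π / T = 2π / 3.15×10^7 s = 1.99×10^-7 s⁻¹.
√((Cω)² + λ²) = √((9.95)² + 23.5²) = 25.5 W/(m²·K).
Amplitude A = F₀ / √((Cω)²+λ²) = 232 / 25.5 = 9.09 K.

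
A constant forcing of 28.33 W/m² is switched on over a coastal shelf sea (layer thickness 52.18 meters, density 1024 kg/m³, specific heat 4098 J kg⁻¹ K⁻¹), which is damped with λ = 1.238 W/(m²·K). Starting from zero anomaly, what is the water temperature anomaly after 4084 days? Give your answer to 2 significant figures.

Areal heat capacity C = ρ c_p D = 1024 × 4098 × 52.18 = 2.19×10^8 J/(m²·K).
τ = C / λ = 2.19×10^8 / 1.238 = 1.77×10^8 s.
Equilibrium anomaly ΔT_eq = F / λ = 28.33 / 1.238 = 22.9 K.
t = 4084 days = 3.53×10^8 s, so t/τ = 2.00.
ΔT(t) = ΔT_eq (1 − e^(−t/τ)) = 22.9 × (1 − e^−2.00) = 19.8 K.

20 K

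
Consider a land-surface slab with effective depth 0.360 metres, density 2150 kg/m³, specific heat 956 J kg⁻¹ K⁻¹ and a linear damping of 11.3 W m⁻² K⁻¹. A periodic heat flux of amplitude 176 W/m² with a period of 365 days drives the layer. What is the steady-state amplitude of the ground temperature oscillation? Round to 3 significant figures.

15.6 K

Areal heat capacity C = ρ c_p D = 2150 × 956 × 0.360 = 7.40×10^5 J m⁻² K⁻¹.
Angular frequency ω = 2π / T = 2π / 3.15×10^7 s = 1.99×10^-7 s⁻¹.
√((Cω)² + λ²) = √((0.147)² + 11.3²) = 11.3 W/(m²·K).
Amplitude A = F₀ / √((Cω)²+λ²) = 176 / 11.3 = 15.6 K.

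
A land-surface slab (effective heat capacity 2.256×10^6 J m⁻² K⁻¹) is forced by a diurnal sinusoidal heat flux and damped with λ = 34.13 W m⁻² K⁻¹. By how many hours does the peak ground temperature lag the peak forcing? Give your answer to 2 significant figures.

Areal heat capacity C = 2.256×10^6 J m⁻² K⁻¹ (given).
ω = 2π / 86400 s = 7.27×10^-5 s⁻¹.
Phase lag φ = arctan(Cω/λ) = arctan(164/34.13) = 1.37 rad.
Time lag = φ / ω = 1.37 / 7.27×10^-5 = 18800 s = 5.22 hours.

5.2 hours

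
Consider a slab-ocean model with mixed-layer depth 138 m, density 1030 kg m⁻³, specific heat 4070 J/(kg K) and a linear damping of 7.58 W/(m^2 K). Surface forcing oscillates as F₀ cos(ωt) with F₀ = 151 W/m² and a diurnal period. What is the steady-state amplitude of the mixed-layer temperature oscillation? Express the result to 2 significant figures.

Areal heat capacity C = ρ c_p D = 1030 × 4070 × 138 = 5.79×10^8 J/(m²·K).
Angular frequency ω = 2π / T = 2π / 86400 s = 7.27×10^-5 s⁻¹.
√((Cω)² + λ²) = √((42100)² + 7.58²) = 42100 W/(m²·K).
Amplitude A = F₀ / √((Cω)²+λ²) = 151 / 42100 = 0.00359 K.

0.0036 K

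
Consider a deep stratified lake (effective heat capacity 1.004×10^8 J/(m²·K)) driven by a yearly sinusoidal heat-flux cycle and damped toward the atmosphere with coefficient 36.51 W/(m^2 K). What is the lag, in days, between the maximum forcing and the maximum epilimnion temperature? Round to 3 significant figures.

Areal heat capacity C = 1.004×10^8 J/(m²·K) (given).
ω = 2π / 3.15×10^7 s = 1.99×10^-7 s⁻¹.
Phase lag φ = arctan(Cω/λ) = arctan(20.0/36.51) = 0.501 rad.
Time lag = φ / ω = 0.501 / 1.99×10^-7 = 2.52×10^6 s = 29.1 days.

29.1 days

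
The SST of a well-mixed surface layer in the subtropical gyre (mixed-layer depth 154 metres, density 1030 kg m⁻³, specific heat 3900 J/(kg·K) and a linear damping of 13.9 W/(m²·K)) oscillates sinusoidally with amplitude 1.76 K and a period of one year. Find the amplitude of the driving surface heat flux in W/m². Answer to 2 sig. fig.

Areal heat capacity C = ρ c_p D = 1030 × 3900 × 154 = 6.19×10^8 J/(m^2 K).
ω = 2π / 3.15×10^7 s = 1.99×10^-7 s⁻¹.
√((Cω)² + λ²) = √((123)² + 13.9²) = 124 W/(m²·K).
F₀ = A × √((Cω)²+λ²) = 1.76 × 124 = 218 W/m².

220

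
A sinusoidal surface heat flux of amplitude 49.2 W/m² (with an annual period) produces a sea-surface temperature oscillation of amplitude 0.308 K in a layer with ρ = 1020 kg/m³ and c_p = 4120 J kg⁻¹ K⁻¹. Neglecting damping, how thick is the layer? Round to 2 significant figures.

190 m

ω = 2π / 3.15×10^7 s = 1.99×10^-7 s⁻¹.
Required C = F₀ / (A ω) = 49.2 / (0.308 × 1.99×10^-7) = 8.02×10^8 J/(m²·K).
D = C / (ρ c_p) = 8.02×10^8 / (1020 × 4120) = 191 m.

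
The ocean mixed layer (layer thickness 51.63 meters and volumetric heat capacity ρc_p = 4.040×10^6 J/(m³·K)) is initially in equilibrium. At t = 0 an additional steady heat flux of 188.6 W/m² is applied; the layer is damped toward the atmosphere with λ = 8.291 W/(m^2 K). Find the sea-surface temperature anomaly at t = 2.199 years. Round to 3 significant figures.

21.3 K

Areal heat capacity C = ρc_p × D = 4.040×10^6 × 51.63 = 2.09×10^8 J/(m^2 K).
τ = C / λ = 2.09×10^8 / 8.291 = 2.52×10^7 s.
Equilibrium anomaly ΔT_eq = F / λ = 188.6 / 8.291 = 22.7 K.
t = 2.199 years = 6.94×10^7 s, so t/τ = 2.76.
ΔT(t) = ΔT_eq (1 − e^(−t/τ)) = 22.7 × (1 − e^−2.76) = 21.3 K.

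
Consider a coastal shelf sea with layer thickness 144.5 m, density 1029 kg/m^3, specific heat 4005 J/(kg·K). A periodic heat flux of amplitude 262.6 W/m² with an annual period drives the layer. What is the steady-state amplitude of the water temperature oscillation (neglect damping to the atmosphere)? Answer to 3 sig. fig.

Areal heat capacity C = ρ c_p D = 1029 × 4005 × 144.5 = 5.96×10^8 J/(m^2 K).
Angular frequency ω = 2π / T = 2π / 3.15×10^7 s = 1.99×10^-7 s⁻¹.
Cω = 5.96×10^8 × 1.99×10^-7 = 119 W/(m²·K).
Amplitude A = F₀ / (Cω) = 262.6 / 119 = 2.21 K.

2.21 K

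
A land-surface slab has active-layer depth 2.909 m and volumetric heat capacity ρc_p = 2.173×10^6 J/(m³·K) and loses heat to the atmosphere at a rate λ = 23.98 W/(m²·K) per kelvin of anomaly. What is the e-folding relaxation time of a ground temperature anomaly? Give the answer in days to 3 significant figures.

3.05 days

Areal heat capacity C = ρc_p × D = 2.173×10^6 × 2.909 = 6.32×10^6 J m⁻² K⁻¹.
Relaxation time τ = C / λ = 6.32×10^6 / 23.98 = 2.64×10^5 s.
In days: 2.64×10^5 s / (86400 s/day) = 3.05 days.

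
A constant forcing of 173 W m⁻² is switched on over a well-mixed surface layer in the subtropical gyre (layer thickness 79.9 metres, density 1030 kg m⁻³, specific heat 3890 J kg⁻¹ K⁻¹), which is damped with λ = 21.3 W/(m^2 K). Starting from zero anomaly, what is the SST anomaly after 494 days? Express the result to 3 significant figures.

Areal heat capacity C = ρ c_p D = 1030 × 3890 × 79.9 = 3.20×10^8 J/(m^2 K).
τ = C / λ = 3.20×10^8 / 21.3 = 1.50×10^7 s.
Equilibrium anomaly ΔT_eq = F / λ = 173 / 21.3 = 8.12 K.
t = 494 days = 4.27×10^7 s, so t/τ = 2.84.
ΔT(t) = ΔT_eq (1 − e^(−t/τ)) = 8.12 × (1 − e^−2.84) = 7.65 K.

7.65 K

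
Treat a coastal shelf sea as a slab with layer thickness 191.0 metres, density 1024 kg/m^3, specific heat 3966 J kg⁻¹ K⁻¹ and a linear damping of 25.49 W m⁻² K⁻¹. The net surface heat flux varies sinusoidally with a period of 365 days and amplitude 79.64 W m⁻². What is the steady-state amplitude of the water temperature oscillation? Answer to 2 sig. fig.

Areal heat capacity C = ρ c_p D = 1024 × 3966 × 191.0 = 7.76×10^8 J/(m²·K).
Angular frequency ω = 2π / T = 2π / 3.15×10^7 s = 1.99×10^-7 s⁻¹.
√((Cω)² + λ²) = √((155)² + 25.49²) = 157 W/(m²·K).
Amplitude A = F₀ / √((Cω)²+λ²) = 79.64 / 157 = 0.508 K.

0.51 K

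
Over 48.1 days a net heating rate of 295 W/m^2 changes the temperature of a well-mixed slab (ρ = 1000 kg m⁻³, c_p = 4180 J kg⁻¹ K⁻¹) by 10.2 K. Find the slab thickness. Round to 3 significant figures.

28.8 m

Heat input Q = F Δt = 295 × 4.16×10^6 s = 1.23×10^9 J/m².
Required areal heat capacity C = Q / ΔT = 1.20×10^8 J/(m²·K).
Depth D = C / (ρ c_p) = 1.20×10^8 / (1000 × 4180) = 28.8 m.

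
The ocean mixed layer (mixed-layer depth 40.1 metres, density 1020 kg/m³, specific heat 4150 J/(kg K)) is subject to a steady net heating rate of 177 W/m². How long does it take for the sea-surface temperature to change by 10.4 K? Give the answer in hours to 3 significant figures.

2770 hours

Areal heat capacity C = ρ c_p D = 1020 × 4150 × 40.1 = 1.70×10^8 J/(m²·K).
Time required: Δt = C ΔT / F = 1.70×10^8 × 10.4 / 177 = 9.97×10^6 s.
In hours: 9.97×10^6 s / (3600 s/hour) = 2770 hours.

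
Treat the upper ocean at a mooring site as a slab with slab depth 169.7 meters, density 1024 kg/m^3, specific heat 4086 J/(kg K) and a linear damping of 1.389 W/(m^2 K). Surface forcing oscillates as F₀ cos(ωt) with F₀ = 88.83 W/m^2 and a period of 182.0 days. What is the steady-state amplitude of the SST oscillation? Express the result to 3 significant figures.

0.313 K

Areal heat capacity C = ρ c_p D = 1024 × 4086 × 169.7 = 7.10×10^8 J m⁻² K⁻¹.
Angular frequency ω = 2π / T = 2π / 1.57×10^7 s = 4.00×10^-7 s⁻¹.
√((Cω)² + λ²) = √((284)² + 1.389²) = 284 W/(m²·K).
Amplitude A = F₀ / √((Cω)²+λ²) = 88.83 / 284 = 0.313 K.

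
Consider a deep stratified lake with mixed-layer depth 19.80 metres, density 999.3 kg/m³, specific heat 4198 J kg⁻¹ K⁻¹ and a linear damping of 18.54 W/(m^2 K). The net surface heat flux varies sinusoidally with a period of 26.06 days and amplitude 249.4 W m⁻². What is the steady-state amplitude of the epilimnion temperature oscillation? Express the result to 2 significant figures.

1.1 K

Areal heat capacity C = ρ c_p D = 999.3 × 4198 × 19.80 = 8.31×10^7 J/(m²·K).
Angular frequency ω = 2π / T = 2π / 2.25×10^6 s = 2.79×10^-6 s⁻¹.
√((Cω)² + λ²) = √((232)² + 18.54²) = 233 W/(m²·K).
Amplitude A = F₀ / √((Cω)²+λ²) = 249.4 / 233 = 1.07 K.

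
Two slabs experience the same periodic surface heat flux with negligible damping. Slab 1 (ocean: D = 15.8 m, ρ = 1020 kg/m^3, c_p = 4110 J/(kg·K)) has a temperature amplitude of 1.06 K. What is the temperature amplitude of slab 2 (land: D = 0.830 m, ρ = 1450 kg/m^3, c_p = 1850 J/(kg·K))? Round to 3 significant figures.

C_ocean = 6.62×10^7 J/(m²·K); C_land = 2.23×10^6 J/(m²·K).
A ∝ 1/C ⇒ A_land = A_ocean × C_ocean/C_land = 1.06 × 29.7 = 31.5 K.

31.5 K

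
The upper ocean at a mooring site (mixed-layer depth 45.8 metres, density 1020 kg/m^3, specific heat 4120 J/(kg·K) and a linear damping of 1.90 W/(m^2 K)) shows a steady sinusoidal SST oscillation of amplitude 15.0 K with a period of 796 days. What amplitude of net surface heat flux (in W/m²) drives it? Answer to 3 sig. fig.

265

Areal heat capacity C = ρ c_p D = 1020 × 4120 × 45.8 = 1.92×10^8 J/(m²·K).
ω = 2π / 6.88×10^7 s = 9.14×10^-8 s⁻¹.
√((Cω)² + λ²) = √((17.6)² + 1.90²) = 17.7 W/(m²·K).
F₀ = A × √((Cω)²+λ²) = 15.0 × 17.7 = 265 W/m².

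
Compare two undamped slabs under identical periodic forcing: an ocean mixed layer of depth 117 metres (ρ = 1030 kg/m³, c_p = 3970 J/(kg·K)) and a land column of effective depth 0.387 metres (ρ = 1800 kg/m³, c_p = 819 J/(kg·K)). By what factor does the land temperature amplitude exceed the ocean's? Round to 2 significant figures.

840

C_ocean = 1030 × 3970 × 117 = 4.78×10^8 J/(m²·K).
C_land = 1800 × 819 × 0.387 = 5.71×10^5 J/(m²·K).
Undamped amplitude ∝ 1/C, so A_land/A_ocean = C_ocean/C_land = 839.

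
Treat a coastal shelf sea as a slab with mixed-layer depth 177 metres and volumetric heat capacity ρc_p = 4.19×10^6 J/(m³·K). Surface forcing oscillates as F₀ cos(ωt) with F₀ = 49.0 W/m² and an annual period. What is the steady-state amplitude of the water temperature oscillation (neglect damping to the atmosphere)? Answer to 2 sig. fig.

Areal heat capacity C = ρc_p × D = 4.19×10^6 × 177 = 7.42×10^8 J/(m^2 K).
Angular frequency ω = 2π / T = 2π / 3.15×10^7 s = 1.99×10^-7 s⁻¹.
Cω = 7.42×10^8 × 1.99×10^-7 = 148 W/(m²·K).
Amplitude A = F₀ / (Cω) = 49.0 / 148 = 0.332 K.

0.33 K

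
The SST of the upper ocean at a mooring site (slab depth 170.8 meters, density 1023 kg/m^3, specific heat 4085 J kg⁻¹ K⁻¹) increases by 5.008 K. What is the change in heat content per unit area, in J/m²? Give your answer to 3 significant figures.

3.57×10^9

Areal heat capacity C = ρ c_p D = 1023 × 4085 × 170.8 = 7.14×10^8 J/(m²·K).
ΔQ = C ΔT = 7.14×10^8 × 5.008 = 3.57×10^9 J/m².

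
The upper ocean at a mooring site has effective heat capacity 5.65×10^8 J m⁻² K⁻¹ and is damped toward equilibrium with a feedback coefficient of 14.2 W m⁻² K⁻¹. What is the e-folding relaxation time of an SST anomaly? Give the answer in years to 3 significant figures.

1.26 years

Areal heat capacity C = 5.65×10^8 J m⁻² K⁻¹ (given).
Relaxation time τ = C / λ = 5.65×10^8 / 14.2 = 3.98×10^7 s.
In years: 3.98×10^7 s / (3.156×10^7 s/year) = 1.26 years.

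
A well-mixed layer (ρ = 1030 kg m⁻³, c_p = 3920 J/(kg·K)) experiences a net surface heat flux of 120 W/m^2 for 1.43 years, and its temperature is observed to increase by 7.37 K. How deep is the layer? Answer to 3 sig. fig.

Heat input Q = F Δt = 120 × 4.51×10^7 s = 5.42×10^9 J/m².
Required areal heat capacity C = Q / ΔT = 7.35×10^8 J/(m²·K).
Depth D = C / (ρ c_p) = 7.35×10^8 / (1030 × 3920) = 182 m.

182 m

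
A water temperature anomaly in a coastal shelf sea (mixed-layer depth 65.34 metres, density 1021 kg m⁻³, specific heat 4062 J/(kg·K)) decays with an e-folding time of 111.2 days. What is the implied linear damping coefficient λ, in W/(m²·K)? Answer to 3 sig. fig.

28.2

Areal heat capacity C = ρ c_p D = 1021 × 4062 × 65.34 = 2.71×10^8 J/(m^2 K).
τ = 111.2 days = 9.61×10^6 s.
λ = C / τ = 2.71×10^8 / 9.61×10^6 = 28.2 W/(m²·K).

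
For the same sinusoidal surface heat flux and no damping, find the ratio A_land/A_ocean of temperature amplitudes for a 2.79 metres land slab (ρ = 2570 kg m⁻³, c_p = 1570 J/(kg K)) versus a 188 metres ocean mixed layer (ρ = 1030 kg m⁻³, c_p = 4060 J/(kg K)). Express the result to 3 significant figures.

69.8

C_ocean = 1030 × 4060 × 188 = 7.86×10^8 J/(m²·K).
C_land = 2570 × 1570 × 2.79 = 1.13×10^7 J/(m²·K).
Undamped amplitude ∝ 1/C, so A_land/A_ocean = C_ocean/C_land = 69.8.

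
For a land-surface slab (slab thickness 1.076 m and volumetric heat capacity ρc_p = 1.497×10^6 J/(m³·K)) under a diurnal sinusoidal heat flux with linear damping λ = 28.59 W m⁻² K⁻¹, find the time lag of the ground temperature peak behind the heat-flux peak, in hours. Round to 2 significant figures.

Areal heat capacity C = ρc_p × D = 1.497×10^6 × 1.076 = 1.61×10^6 J/(m^2 K).
ω = 2π / 86400 s = 7.27×10^-5 s⁻¹.
Phase lag φ = arctan(Cω/λ) = arctan(117/28.59) = 1.33 rad.
Time lag = φ / ω = 1.33 / 7.27×10^-5 = 18300 s = 5.09 hours.

5.1 hours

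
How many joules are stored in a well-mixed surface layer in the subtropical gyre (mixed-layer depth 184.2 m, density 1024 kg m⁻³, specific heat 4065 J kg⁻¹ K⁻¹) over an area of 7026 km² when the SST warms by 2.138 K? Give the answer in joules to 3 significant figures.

1.15×10^19 J

Areal heat capacity C = ρ c_p D = 1024 × 4065 × 184.2 = 7.67×10^8 J/(m^2 K).
Heat per unit area: q = C ΔT = 7.67×10^8 × 2.138 = 1.64×10^9 J/m².
Total heat: Q = q × A = 1.64×10^9 × (7026 × 10⁶ m²) = 1.15×10^19 J.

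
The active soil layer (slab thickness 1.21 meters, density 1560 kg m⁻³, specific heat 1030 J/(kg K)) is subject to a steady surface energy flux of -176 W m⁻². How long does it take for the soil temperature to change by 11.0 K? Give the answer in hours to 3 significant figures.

33.8 hours

Areal heat capacity C = ρ c_p D = 1560 × 1030 × 1.21 = 1.94×10^6 J/(m^2 K).
Time required: Δt = C ΔT / F = 1.94×10^6 × -11.0 / -176 = 1.22×10^5 s.
In hours: 1.22×10^5 s / (3600 s/hour) = 33.8 hours.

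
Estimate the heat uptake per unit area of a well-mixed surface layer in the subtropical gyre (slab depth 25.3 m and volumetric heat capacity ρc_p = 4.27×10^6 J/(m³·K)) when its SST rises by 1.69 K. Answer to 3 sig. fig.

Areal heat capacity C = ρc_p × D = 4.27×10^6 × 25.3 = 1.08×10^8 J m⁻² K⁻¹.
ΔQ = C ΔT = 1.08×10^8 × 1.69 = 1.83×10^8 J/m².

1.83×10^8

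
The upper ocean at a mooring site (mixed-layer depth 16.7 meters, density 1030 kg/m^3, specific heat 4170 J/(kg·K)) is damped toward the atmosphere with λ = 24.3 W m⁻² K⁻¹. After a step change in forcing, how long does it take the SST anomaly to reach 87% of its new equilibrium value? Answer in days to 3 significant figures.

Areal heat capacity C = ρ c_p D = 1030 × 4170 × 16.7 = 7.17×10^7 J m⁻² K⁻¹.
τ = C / λ = 7.17×10^7 / 24.3 = 2.95×10^6 s.
Fraction reached: 1 − e^(−t/τ) = 0.87 ⇒ t = −τ ln(1 − 0.87) = τ × 2.04.
t = 6.02×10^6 s = 69.7 days.

69.7 days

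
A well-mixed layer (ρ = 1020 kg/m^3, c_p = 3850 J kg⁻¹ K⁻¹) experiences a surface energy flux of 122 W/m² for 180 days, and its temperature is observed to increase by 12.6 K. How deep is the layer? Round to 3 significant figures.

38.3 m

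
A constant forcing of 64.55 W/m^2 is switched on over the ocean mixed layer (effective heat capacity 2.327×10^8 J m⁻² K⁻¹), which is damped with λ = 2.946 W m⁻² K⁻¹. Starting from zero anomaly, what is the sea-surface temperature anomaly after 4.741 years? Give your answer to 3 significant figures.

Areal heat capacity C = 2.327×10^8 J m⁻² K⁻¹ (given).
τ = C / λ = 2.33×10^8 / 2.946 = 7.90×10^7 s.
Equilibrium anomaly ΔT_eq = F / λ = 64.55 / 2.946 = 21.9 K.
t = 4.741 years = 1.50×10^8 s, so t/τ = 1.89.
ΔT(t) = ΔT_eq (1 − e^(−t/τ)) = 21.9 × (1 − e^−1.89) = 18.6 K.

18.6 K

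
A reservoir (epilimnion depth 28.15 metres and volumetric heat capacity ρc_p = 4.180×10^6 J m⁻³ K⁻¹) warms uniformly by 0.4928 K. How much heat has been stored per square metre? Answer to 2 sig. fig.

5.8×10^7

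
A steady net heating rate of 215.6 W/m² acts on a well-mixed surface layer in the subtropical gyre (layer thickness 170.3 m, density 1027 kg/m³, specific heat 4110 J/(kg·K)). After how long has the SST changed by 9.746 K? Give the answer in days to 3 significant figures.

Areal heat capacity C = ρ c_p D = 1027 × 4110 × 170.3 = 7.19×10^8 J m⁻² K⁻¹.
Time required: Δt = C ΔT / F = 7.19×10^8 × 9.746 / 215.6 = 3.25×10^7 s.
In days: 3.25×10^7 s / (86400 s/day) = 376 days.

376 days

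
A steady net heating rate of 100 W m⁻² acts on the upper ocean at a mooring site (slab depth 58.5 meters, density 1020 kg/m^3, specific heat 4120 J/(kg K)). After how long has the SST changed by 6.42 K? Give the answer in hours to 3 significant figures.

4380 hours

Areal heat capacity C = ρ c_p D = 1020 × 4120 × 58.5 = 2.46×10^8 J/(m^2 K).
Time required: Δt = C ΔT / F = 2.46×10^8 × 6.42 / 100 = 1.58×10^7 s.
In hours: 1.58×10^7 s / (3600 s/hour) = 4380 hours.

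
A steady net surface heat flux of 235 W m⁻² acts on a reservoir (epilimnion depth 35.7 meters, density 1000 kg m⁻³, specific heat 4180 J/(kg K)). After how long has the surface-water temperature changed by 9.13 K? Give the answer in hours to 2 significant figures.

Areal heat capacity C = ρ c_p D = 1000 × 4180 × 35.7 = 1.49×10^8 J m⁻² K⁻¹.
Time required: Δt = C ΔT / F = 1.49×10^8 × 9.13 / 235 = 5.80×10^6 s.
In hours: 5.80×10^6 s / (3600 s/hour) = 1610 hours.

1600 hours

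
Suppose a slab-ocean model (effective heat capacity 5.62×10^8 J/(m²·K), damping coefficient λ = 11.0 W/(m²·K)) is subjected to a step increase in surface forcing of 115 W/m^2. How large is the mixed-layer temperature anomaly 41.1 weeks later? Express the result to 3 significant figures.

Areal heat capacity C = 5.62×10^8 J/(m²·K) (given).
τ = C / λ = 5.62×10^8 / 11.0 = 5.11×10^7 s.
Equilibrium anomaly ΔT_eq = F / λ = 115 / 11.0 = 10.5 K.
t = 41.1 weeks = 2.49×10^7 s, so t/τ = 0.487.
ΔT(t) = ΔT_eq (1 − e^(−t/τ)) = 10.5 × (1 − e^−0.487) = 4.03 K.

4.03 K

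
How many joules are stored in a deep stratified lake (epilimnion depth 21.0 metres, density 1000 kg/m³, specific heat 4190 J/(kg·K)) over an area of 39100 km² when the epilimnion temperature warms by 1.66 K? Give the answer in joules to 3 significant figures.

Areal heat capacity C = ρ c_p D = 1000 × 4190 × 21.0 = 8.80×10^7 J m⁻² K⁻¹.
Heat per unit area: q = C ΔT = 8.80×10^7 × 1.66 = 1.46×10^8 J/m².
Total heat: Q = q × A = 1.46×10^8 × (39100 × 10⁶ m²) = 5.71×10^18 J.

5.71×10^18 J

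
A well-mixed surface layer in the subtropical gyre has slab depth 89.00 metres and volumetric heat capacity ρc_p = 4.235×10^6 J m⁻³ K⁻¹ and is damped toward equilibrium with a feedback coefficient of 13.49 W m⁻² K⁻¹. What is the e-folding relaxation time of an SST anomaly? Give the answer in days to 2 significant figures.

320 days

Areal heat capacity C = ρc_p × D = 4.235×10^6 × 89.00 = 3.77×10^8 J m⁻² K⁻¹.
Relaxation time τ = C / λ = 3.77×10^8 / 13.49 = 2.79×10^7 s.
In days: 2.79×10^7 s / (86400 s/day) = 323 days.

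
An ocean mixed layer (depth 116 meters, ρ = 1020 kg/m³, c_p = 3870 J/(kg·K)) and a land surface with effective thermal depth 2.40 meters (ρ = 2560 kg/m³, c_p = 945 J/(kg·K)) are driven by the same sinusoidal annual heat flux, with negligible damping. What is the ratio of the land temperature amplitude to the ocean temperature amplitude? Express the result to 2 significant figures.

79

C_ocean = 1020 × 3870 × 116 = 4.58×10^8 J/(m²·K).
C_land = 2560 × 945 × 2.40 = 5.81×10^6 J/(m²·K).
Undamped amplitude ∝ 1/C, so A_land/A_ocean = C_ocean/C_land = 78.9.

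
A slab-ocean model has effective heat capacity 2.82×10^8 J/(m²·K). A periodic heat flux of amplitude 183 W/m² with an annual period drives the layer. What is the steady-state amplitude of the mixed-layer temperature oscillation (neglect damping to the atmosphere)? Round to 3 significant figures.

Areal heat capacity C = 2.82×10^8 J/(m²·K) (given).
Angular frequency ω = 2π / T = 2π / 3.15×10^7 s = 1.99×10^-7 s⁻¹.
Cω = 2.82×10^8 × 1.99×10^-7 = 56.2 W/(m²·K).
Amplitude A = F₀ / (Cω) = 183 / 56.2 = 3.26 K.

3.26 K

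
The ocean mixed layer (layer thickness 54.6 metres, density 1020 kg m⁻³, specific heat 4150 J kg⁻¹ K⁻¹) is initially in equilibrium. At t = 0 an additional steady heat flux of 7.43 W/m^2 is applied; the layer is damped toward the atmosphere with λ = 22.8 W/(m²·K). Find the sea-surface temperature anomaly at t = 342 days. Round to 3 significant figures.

Areal heat capacity C = ρ c_p D = 1020 × 4150 × 54.6 = 2.31×10^8 J m⁻² K⁻¹.
τ = C / λ = 2.31×10^8 / 22.8 = 1.01×10^7 s.
Equilibrium anomaly ΔT_eq = F / λ = 7.43 / 22.8 = 0.326 K.
t = 342 days = 2.95×10^7 s, so t/τ = 2.91.
ΔT(t) = ΔT_eq (1 − e^(−t/τ)) = 0.326 × (1 − e^−2.91) = 0.308 K.

0.308 K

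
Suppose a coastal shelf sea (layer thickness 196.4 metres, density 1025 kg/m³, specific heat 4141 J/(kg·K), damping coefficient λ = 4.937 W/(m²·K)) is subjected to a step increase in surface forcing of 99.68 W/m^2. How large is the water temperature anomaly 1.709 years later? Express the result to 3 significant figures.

Areal heat capacity C = ρ c_p D = 1025 × 4141 × 196.4 = 8.34×10^8 J/(m²·K).
τ = C / λ = 8.34×10^8 / 4.937 = 1.69×10^8 s.
Equilibrium anomaly ΔT_eq = F / λ = 99.68 / 4.937 = 20.2 K.
t = 1.709 years = 5.39×10^7 s, so t/τ = 0.319.
ΔT(t) = ΔT_eq (1 − e^(−t/τ)) = 20.2 × (1 − e^−0.319) = 5.52 K.

5.52 K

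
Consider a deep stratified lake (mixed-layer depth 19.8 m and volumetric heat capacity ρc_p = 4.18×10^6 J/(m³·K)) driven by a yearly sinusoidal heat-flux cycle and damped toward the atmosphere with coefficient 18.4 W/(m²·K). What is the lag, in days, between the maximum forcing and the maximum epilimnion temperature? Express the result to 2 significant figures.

42 days

Areal heat capacity C = ρc_p × D = 4.18×10^6 × 19.8 = 8.28×10^7 J/(m^2 K).
ω = 2π / 3.15×10^7 s = 1.99×10^-7 s⁻¹.
Phase lag φ = arctan(Cω/λ) = arctan(16.5/18.4) = 0.731 rad.
Time lag = φ / ω = 0.731 / 1.99×10^-7 = 3.67×10^6 s = 42.4 days.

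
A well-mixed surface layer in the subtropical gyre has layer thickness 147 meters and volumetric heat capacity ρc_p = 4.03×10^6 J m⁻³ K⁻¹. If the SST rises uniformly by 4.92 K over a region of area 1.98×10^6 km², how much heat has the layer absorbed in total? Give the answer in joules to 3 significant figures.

5.77×10^21 J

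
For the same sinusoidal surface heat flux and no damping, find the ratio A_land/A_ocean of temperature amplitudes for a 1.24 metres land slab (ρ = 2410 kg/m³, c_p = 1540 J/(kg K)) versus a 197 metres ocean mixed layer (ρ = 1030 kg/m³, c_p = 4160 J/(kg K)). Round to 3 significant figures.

183

C_ocean = 1030 × 4160 × 197 = 8.44×10^8 J/(m²·K).
C_land = 2410 × 1540 × 1.24 = 4.60×10^6 J/(m²·K).
Undamped amplitude ∝ 1/C, so A_land/A_ocean = C_ocean/C_land = 183.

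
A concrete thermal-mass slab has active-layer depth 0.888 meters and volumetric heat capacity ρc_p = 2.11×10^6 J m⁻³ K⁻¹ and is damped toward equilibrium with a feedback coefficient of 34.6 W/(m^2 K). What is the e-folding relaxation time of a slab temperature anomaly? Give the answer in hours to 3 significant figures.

15.0 hours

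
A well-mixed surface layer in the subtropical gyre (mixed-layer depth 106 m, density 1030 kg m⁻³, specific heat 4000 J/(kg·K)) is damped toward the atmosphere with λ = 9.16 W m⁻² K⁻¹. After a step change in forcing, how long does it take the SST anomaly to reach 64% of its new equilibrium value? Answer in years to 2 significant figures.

1.5 years

Areal heat capacity C = ρ c_p D = 1030 × 4000 × 106 = 4.37×10^8 J m⁻² K⁻¹.
τ = C / λ = 4.37×10^8 / 9.16 = 4.77×10^7 s.
Fraction reached: 1 − e^(−t/τ) = 0.64 ⇒ t = −τ ln(1 − 0.64) = τ × 1.02.
t = 4.87×10^7 s = 1.54 years.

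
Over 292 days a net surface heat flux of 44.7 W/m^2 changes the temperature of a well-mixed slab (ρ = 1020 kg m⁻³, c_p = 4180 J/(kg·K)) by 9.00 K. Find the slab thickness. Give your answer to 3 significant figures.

29.4 m

Heat input Q = F Δt = 44.7 × 2.52×10^7 s = 1.13×10^9 J/m².
Required areal heat capacity C = Q / ΔT = 1.25×10^8 J/(m²·K).
Depth D = C / (ρ c_p) = 1.25×10^8 / (1020 × 4180) = 29.4 m.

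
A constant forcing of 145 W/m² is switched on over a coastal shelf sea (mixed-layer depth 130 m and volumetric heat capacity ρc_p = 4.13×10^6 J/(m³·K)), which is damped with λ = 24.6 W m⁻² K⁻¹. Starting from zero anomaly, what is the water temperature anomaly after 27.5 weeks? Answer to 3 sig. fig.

Areal heat capacity C = ρc_p × D = 4.13×10^6 × 130 = 5.37×10^8 J/(m^2 K).
τ = C / λ = 5.37×10^8 / 24.6 = 2.18×10^7 s.
Equilibrium anomaly ΔT_eq = F / λ = 145 / 24.6 = 5.89 K.
t = 27.5 weeks = 1.66×10^7 s, so t/τ = 0.762.
ΔT(t) = ΔT_eq (1 − e^(−t/τ)) = 5.89 × (1 − e^−0.762) = 3.14 K.

3.14 K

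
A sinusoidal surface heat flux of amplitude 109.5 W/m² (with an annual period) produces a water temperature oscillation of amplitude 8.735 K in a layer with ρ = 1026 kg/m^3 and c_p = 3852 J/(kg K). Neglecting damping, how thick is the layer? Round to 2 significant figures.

ω = 2π / 3.15×10^7 s = 1.99×10^-7 s⁻¹.
Required C = F₀ / (A ω) = 109.5 / (8.735 × 1.99×10^-7) = 6.29×10^7 J/(m²·K).
D = C / (ρ c_p) = 6.29×10^7 / (1026 × 3852) = 15.9 m.

16 m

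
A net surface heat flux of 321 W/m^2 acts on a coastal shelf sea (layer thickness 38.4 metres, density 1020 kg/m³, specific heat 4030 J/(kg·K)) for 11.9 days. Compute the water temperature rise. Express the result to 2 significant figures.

2.1 K

Areal heat capacity C = ρ c_p D = 1020 × 4030 × 38.4 = 1.58×10^8 J m⁻² K⁻¹.
Net heat input Q = F Δt = 321 × (11.9 days × 86400 s/day) = 3.30×10^8 J/m².
ΔT = Q / C = 3.30×10^8 / 1.58×10^8 = 2.09 K.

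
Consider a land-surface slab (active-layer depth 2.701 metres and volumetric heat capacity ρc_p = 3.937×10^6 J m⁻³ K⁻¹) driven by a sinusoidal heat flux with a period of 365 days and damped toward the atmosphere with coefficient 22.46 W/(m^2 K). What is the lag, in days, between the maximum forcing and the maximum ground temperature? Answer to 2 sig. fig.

Areal heat capacity C = ρc_p × D = 3.937×10^6 × 2.701 = 1.06×10^7 J m⁻² K⁻¹.
ω = 2π / 3.15×10^7 s = 1.99×10^-7 s⁻¹.
Phase lag φ = arctan(Cω/λ) = arctan(2.12/22.46) = 0.0941 rad.
Time lag = φ / ω = 0.0941 / 1.99×10^-7 = 4.72×10^5 s = 5.46 days.

5.5 days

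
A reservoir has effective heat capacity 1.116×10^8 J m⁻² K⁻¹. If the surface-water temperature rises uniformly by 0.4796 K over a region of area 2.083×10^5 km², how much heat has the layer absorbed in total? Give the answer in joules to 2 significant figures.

1.1×10^19 J

Areal heat capacity C = 1.116×10^8 J m⁻² K⁻¹ (given).
Heat per unit area: q = C ΔT = 1.12×10^8 × 0.4796 = 5.35×10^7 J/m².
Total heat: Q = q × A = 5.35×10^7 × (2.083×10^5 × 10⁶ m²) = 1.11×10^19 J.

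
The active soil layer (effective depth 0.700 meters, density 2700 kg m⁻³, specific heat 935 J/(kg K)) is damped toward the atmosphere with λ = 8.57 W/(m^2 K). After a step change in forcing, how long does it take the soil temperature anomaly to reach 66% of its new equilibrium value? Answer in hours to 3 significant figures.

61.8 hours

Areal heat capacity C = ρ c_p D = 2700 × 935 × 0.700 = 1.77×10^6 J m⁻² K⁻¹.
τ = C / λ = 1.77×10^6 / 8.57 = 2.06×10^5 s.
Fraction reached: 1 − e^(−t/τ) = 0.66 ⇒ t = −τ ln(1 − 0.66) = τ × 1.08.
t = 2.22×10^5 s = 61.8 hours.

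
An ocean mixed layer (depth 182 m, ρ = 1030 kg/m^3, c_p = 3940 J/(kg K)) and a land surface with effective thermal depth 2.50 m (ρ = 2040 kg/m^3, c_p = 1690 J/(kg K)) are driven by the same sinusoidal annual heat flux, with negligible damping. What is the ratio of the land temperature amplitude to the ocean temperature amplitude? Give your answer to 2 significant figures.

C_ocean = 1030 × 3940 × 182 = 7.39×10^8 J/(m²·K).
C_land = 2040 × 1690 × 2.50 = 8.62×10^6 J/(m²·K).
Undamped amplitude ∝ 1/C, so A_land/A_ocean = C_ocean/C_land = 85.7.

86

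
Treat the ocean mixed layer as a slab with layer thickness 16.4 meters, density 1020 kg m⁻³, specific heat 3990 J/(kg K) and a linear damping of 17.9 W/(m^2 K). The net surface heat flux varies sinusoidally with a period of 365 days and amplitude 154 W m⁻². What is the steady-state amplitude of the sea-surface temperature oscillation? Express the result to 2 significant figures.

6.9 K

Areal heat capacity C = ρ c_p D = 1020 × 3990 × 16.4 = 6.67×10^7 J/(m²·K).
Angular frequency ω = 2π / T = 2π / 3.15×10^7 s = 1.99×10^-7 s⁻¹.
√((Cω)² + λ²) = √((13.3)² + 17.9²) = 22.3 W/(m²·K).
Amplitude A = F₀ / √((Cω)²+λ²) = 154 / 22.3 = 6.91 K.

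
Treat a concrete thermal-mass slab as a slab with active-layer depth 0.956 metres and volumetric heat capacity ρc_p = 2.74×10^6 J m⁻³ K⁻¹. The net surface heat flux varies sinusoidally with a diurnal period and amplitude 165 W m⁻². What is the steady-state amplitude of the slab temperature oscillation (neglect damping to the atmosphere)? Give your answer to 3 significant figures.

Areal heat capacity C = ρc_p × D = 2.74×10^6 × 0.956 = 2.62×10^6 J/(m²·K).
Angular frequency ω = 2π / T = 2π / 86400 s = 7.27×10^-5 s⁻¹.
Cω = 2.62×10^6 × 7.27×10^-5 = 190 W/(m²·K).
Amplitude A = F₀ / (Cω) = 165 / 190 = 0.866 K.

0.866 K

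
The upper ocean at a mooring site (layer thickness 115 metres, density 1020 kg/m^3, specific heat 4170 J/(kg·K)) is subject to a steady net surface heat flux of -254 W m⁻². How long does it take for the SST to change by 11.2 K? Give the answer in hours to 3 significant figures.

5990 hours

Areal heat capacity C = ρ c_p D = 1020 × 4170 × 115 = 4.89×10^8 J m⁻² K⁻¹.
Time required: Δt = C ΔT / F = 4.89×10^8 × -11.2 / -254 = 2.16×10^7 s.
In hours: 2.16×10^7 s / (3600 s/hour) = 5990 hours.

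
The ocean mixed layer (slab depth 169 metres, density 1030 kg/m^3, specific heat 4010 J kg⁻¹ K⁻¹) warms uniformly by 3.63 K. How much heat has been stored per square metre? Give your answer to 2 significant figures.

Areal heat capacity C = ρ c_p D = 1030 × 4010 × 169 = 6.98×10^8 J m⁻² K⁻¹.
ΔQ = C ΔT = 6.98×10^8 × 3.63 = 2.53×10^9 J/m².

2.5×10^9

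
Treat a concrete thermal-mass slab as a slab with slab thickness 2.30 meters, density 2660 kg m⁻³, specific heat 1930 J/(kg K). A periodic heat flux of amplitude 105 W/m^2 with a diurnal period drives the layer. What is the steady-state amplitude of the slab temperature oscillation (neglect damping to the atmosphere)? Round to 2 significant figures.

0.12 K

Areal heat capacity C = ρ c_p D = 2660 × 1930 × 2.30 = 1.18×10^7 J m⁻² K⁻¹.
Angular frequency ω = 2π / T = 2π / 86400 s = 7.27×10^-5 s⁻¹.
Cω = 1.18×10^7 × 7.27×10^-5 = 859 W/(m²·K).
Amplitude A = F₀ / (Cω) = 105 / 859 = 0.122 K.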